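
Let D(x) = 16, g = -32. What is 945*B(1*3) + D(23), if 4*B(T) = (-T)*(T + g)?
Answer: 82279/4 ≈ 20570.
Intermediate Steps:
B(T) = -T*(-32 + T)/4 (B(T) = ((-T)*(T - 32))/4 = ((-T)*(-32 + T))/4 = (-T*(-32 + T))/4 = -T*(-32 + T)/4)
945*B(1*3) + D(23) = 945*((1*3)*(32 - 3)/4) + 16 = 945*((1/4)*3*(32 - 1*3)) + 16 = 945*((1/4)*3*(32 - 3)) + 16 = 945*((1/4)*3*29) + 16 = 945*(87/4) + 16 = 82215/4 + 16 = 82279/4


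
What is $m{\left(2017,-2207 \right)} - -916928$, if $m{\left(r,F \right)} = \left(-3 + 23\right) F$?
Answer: $872788$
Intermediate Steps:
$m{\left(r,F \right)} = 20 F$
$m{\left(2017,-2207 \right)} - -916928 = 20 \left(-2207\right) - -916928 = -44140 + 916928 = 872788$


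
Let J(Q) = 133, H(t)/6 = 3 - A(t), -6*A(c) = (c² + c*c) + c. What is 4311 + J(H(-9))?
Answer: 4444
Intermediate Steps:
A(c) = -c²/3 - c/6 (A(c) = -((c² + c*c) + c)/6 = -((c² + c²) + c)/6 = -(2*c² + c)/6 = -(c + 2*c²)/6 = -c²/3 - c/6)
H(t) = 18 + t*(1 + 2*t) (H(t) = 6*(3 - (-1)*t*(1 + 2*t)/6) = 6*(3 + t*(1 + 2*t)/6) = 18 + t*(1 + 2*t))
4311 + J(H(-9)) = 4311 + 133 = 4444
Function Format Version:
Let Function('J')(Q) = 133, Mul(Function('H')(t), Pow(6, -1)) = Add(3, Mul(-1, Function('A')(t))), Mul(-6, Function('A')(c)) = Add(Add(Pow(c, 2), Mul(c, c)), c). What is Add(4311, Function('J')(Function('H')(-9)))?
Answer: 4444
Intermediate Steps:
Function('A')(c) = Add(Mul(Rational(-1, 3), Pow(c, 2)), Mul(Rational(-1, 6), c)) (Function('A')(c) = Mul(Rational(-1, 6), Add(Add(Pow(c, 2), Mul(c, c)), c)) = Mul(Rational(-1, 6), Add(Add(Pow(c, 2), Pow(c, 2)), c)) = Mul(Rational(-1, 6), Add(Mul(2, Pow(c, 2)), c)) = Mul(Rational(-1, 6), Add(c, Mul(2, Pow(c, 2)))) = Add(Mul(Rational(-1, 3), Pow(c, 2)), Mul(Rational(-1, 6), c)))
Function('H')(t) = Add(18, Mul(t, Add(1, Mul(2, t)))) (Function('H')(t) = Mul(6, Add(3, Mul(-1, Mul(Rational(-1, 6), t, Add(1, Mul(2, t)))))) = Mul(6, Add(3, Mul(Rational(1, 6), t, Add(1, Mul(2, t))))) = Add(18, Mul(t, Add(1, Mul(2, t)))))
Add(4311, Function('J')(Function('H')(-9))) = Add(4311, 133) = 4444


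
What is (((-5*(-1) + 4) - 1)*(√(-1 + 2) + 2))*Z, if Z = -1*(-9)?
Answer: 216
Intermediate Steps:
Z = 9
(((-5*(-1) + 4) - 1)*(√(-1 + 2) + 2))*Z = (((-5*(-1) + 4) - 1)*(√(-1 + 2) + 2))*9 = (((5 + 4) - 1)*(√1 + 2))*9 = ((9 - 1)*(1 + 2))*9 = (8*3)*9 = 24*9 = 216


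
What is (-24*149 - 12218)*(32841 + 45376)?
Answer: -1235359298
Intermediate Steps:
(-24*149 - 12218)*(32841 + 45376) = (-3576 - 12218)*78217 = -15794*78217 = -1235359298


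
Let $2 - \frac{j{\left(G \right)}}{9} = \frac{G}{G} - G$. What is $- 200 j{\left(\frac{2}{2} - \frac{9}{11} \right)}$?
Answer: $- \frac{23400}{11} \approx -2127.3$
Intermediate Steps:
$j{\left(G \right)} = 9 + 9 G$ ($j{\left(G \right)} = 18 - 9 \left(\frac{G}{G} - G\right) = 18 - 9 \left(1 - G\right) = 18 + \left(-9 + 9 G\right) = 9 + 9 G$)
$- 200 j{\left(\frac{2}{2} - \frac{9}{11} \right)} = - 200 \left(9 + 9 \left(\frac{2}{2} - \frac{9}{11}\right)\right) = - 200 \left(9 + 9 \left(2 \cdot \frac{1}{2} - \frac{9}{11}\right)\right) = - 200 \left(9 + 9 \left(1 - \frac{9}{11}\right)\right) = - 200 \left(9 + 9 \cdot \frac{2}{11}\right) = - 200 \left(9 + \frac{18}{11}\right) = \left(-200\right) \frac{117}{11} = - \frac{23400}{11}$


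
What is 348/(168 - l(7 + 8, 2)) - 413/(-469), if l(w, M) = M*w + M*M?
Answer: 233/67 ≈ 3.4776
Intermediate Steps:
l(w, M) = M² + M*w (l(w, M) = M*w + M² = M² + M*w)
348/(168 - l(7 + 8, 2)) - 413/(-469) = 348/(168 - 2*(2 + (7 + 8))) - 413/(-469) = 348/(168 - 2*(2 + 15)) - 413*(-1/469) = 348/(168 - 2*17) + 59/67 = 348/(168 - 1*34) + 59/67 = 348/(168 - 34) + 59/67 = 348/134 + 59/67 = 348*(1/134) + 59/67 = 174/67 + 59/67 = 233/67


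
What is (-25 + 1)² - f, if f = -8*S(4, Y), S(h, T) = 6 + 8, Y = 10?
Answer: 688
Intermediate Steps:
S(h, T) = 14
f = -112 (f = -8*14 = -112)
(-25 + 1)² - f = (-25 + 1)² - 1*(-112) = (-24)² + 112 = 576 + 112 = 688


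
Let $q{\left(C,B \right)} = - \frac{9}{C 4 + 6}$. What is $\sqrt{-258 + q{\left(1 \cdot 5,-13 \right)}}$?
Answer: $\frac{i \sqrt{174642}}{26} \approx 16.073 i$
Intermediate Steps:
$q{\left(C,B \right)} = - \frac{9}{6 + 4 C}$ ($q{\left(C,B \right)} = - \frac{9}{4 C + 6} = - \frac{9}{6 + 4 C}$)
$\sqrt{-258 + q{\left(1 \cdot 5,-13 \right)}} = \sqrt{-258 - \frac{9}{6 + 4 \cdot 1 \cdot 5}} = \sqrt{-258 - \frac{9}{6 + 4 \cdot 5}} = \sqrt{-258 - \frac{9}{6 + 20}} = \sqrt{-258 - \frac{9}{26}} = \sqrt{- \frac{6717}{26}} = \frac{i \sqrt{174642}}{26}$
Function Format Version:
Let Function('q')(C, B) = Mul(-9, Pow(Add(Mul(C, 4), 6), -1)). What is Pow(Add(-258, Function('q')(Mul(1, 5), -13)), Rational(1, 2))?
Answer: Mul(Rational(1, 26), I, Pow(174642, Rational(1, 2))) ≈ Mul(16.073, I)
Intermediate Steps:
Function('q')(C, B) = Mul(-9, Pow(Add(6, Mul(4, C)), -1)) (Function('q')(C, B) = Mul(-9, Pow(Add(Mul(4, C), 6), -1)) = Mul(-9, Pow(Add(6, Mul(4, C)), -1)))
Pow(Add(-258, Function('q')(Mul(1, 5), -13)), Rational(1, 2)) = Pow(Add(-258, Mul(-9, Pow(Add(6, Mul(4, Mul(1, 5))), -1))), Rational(1, 2)) = Pow(Add(-258, Mul(-9, Pow(Add(6, Mul(4, 5)), -1))), Rational(1, 2)) = Pow(Add(-258, Mul(-9, Pow(Add(6, 20), -1))), Rational(1, 2)) = Pow(Add(-258, Mul(-9, Pow(26, -1))), Rational(1, 2)) = Pow(Add(-258, Mul(-9, Rational(1, 26))), Rational(1, 2)) = Pow(Add(-258, Rational(-9, 26)), Rational(1, 2)) = Pow(Rational(-6717, 26), Rational(1, 2)) = Mul(Rational(1, 26), I, Pow(174642, Rational(1, 2)))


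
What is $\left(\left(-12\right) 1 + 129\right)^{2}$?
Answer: $13689$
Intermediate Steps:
$\left(\left(-12\right) 1 + 129\right)^{2} = \left(-12 + 129\right)^{2} = 117^{2} = 13689$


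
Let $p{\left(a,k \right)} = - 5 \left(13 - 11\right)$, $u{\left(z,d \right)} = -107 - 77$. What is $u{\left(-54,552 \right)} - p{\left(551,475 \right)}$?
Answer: $-174$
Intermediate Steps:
$u{\left(z,d \right)} = -184$
$p{\left(a,k \right)} = -10$ ($p{\left(a,k \right)} = \left(-5\right) 2 = -10$)
$u{\left(-54,552 \right)} - p{\left(551,475 \right)} = -184 - -10 = -184 + 10 = -174$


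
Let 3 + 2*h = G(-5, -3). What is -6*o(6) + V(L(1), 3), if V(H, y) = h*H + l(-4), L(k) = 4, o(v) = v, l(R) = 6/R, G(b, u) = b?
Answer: -107/2 ≈ -53.500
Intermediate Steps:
h = -4 (h = -3/2 + (½)*(-5) = -3/2 - 5/2 = -4)
V(H, y) = -3/2 - 4*H (V(H, y) = -4*H + 6/(-4) = -4*H + 6*(-¼) = -4*H - 3/2 = -3/2 - 4*H)
-6*o(6) + V(L(1), 3) = -6*6 + (-3/2 - 4*4) = -36 + (-3/2 - 16) = -36 - 35/2 = -107/2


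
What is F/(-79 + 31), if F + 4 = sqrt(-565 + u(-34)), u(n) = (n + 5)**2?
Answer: 1/12 - sqrt(69)/24 ≈ -0.26278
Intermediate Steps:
u(n) = (5 + n)**2
F = -4 + 2*sqrt(69) (F = -4 + sqrt(-565 + (5 - 34)**2) = -4 + sqrt(-565 + (-29)**2) = -4 + sqrt(-565 + 841) = -4 + sqrt(276) = -4 + 2*sqrt(69) ≈ 12.613)
F/(-79 + 31) = (-4 + 2*sqrt(69))/(-79 + 31) = (-4 + 2*sqrt(69))/(-48) = (-4 + 2*sqrt(69))*(-1/48) = 1/12 - sqrt(69)/24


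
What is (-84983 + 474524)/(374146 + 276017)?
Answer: 129847/216721 ≈ 0.59914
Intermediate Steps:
(-84983 + 474524)/(374146 + 276017) = 389541/650163 = 389541*(1/650163) = 129847/216721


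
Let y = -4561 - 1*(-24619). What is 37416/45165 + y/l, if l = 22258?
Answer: 289787483/167547095 ≈ 1.7296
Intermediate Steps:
y = 20058 (y = -4561 + 24619 = 20058)
37416/45165 + y/l = 37416/45165 + 20058/22258 = 37416*(1/45165) + 20058*(1/22258) = 12472/15055 + 10029/11129 = 289787483/167547095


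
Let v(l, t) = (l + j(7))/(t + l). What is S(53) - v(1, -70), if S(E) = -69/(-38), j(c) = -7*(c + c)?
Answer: 1075/2622 ≈ 0.40999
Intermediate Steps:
j(c) = -14*c
v(l, t) = (-98 + l)/(l + t) (v(l, t) = (l - 14*7)/(t + l) = (l - 98)/(l + t) = (-98 + l)/(l + t))
S(E) = 69/38 (S(E) = -69*(-1/38) = 69/38)
S(53) - v(1, -70) = 69/38 - (-98 + 1)/(1 - 70) = 69/38 - (-97)/(-69) = 69/38 - (-1)*(-97)/69 = 69/38 - 1*97/69 = 69/38 - 97/69 = 1075/2622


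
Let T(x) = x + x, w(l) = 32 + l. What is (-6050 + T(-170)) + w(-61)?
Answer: -6419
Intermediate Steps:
T(x) = 2*x
(-6050 + T(-170)) + w(-61) = (-6050 + 2*(-170)) + (32 - 61) = (-6050 - 340) - 29 = -6390 - 29 = -6419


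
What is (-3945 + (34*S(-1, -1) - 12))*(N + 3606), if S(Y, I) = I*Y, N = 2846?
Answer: -25311196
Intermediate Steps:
(-3945 + (34*S(-1, -1) - 12))*(N + 3606) = (-3945 + (34*(-1*(-1)) - 12))*(2846 + 3606) = (-3945 + (34*1 - 12))*6452 = (-3945 + (34 - 12))*6452 = (-3945 + 22)*6452 = -3923*6452 = -25311196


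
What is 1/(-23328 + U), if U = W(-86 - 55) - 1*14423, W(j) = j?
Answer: -1/37892 ≈ -2.6391e-5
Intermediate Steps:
U = -14564 (U = (-86 - 55) - 1*14423 = -141 - 14423 = -14564)
1/(-23328 + U) = 1/(-23328 - 14564) = 1/(-37892) = -1/37892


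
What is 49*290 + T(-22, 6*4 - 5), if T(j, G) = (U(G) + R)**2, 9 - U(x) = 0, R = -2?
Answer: 14259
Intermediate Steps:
U(x) = 9 (U(x) = 9 - 1*0 = 9 + 0 = 9)
T(j, G) = 49 (T(j, G) = (9 - 2)**2 = 7**2 = 49)
49*290 + T(-22, 6*4 - 5) = 49*290 + 49 = 14210 + 49 = 14259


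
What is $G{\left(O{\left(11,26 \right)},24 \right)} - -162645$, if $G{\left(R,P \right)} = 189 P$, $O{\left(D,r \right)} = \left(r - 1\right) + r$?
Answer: $167181$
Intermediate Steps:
$O{\left(D,r \right)} = -1 + 2 r$ ($O{\left(D,r \right)} = \left(-1 + r\right) + r = -1 + 2 r$)
$G{\left(O{\left(11,26 \right)},24 \right)} - -162645 = 189 \cdot 24 - -162645 = 4536 + 162645 = 167181$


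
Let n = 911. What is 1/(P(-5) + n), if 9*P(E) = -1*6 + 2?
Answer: 9/8195 ≈ 0.0010982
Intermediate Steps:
P(E) = -4/9 (P(E) = (-1*6 + 2)/9 = (-6 + 2)/9 = (⅑)*(-4) = -4/9)
1/(P(-5) + n) = 1/(-4/9 + 911) = 1/(8195/9) = 9/8195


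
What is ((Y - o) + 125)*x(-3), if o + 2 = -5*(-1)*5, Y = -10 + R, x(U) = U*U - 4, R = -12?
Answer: 400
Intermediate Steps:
x(U) = -4 + U² (x(U) = U² - 4 = -4 + U²)
Y = -22 (Y = -10 - 12 = -22)
o = 23 (o = -2 - 5*(-1)*5 = -2 + 5*5 = -2 + 25 = 23)
((Y - o) + 125)*x(-3) = ((-22 - 1*23) + 125)*(-4 + (-3)²) = ((-22 - 23) + 125)*(-4 + 9) = (-45 + 125)*5 = 80*5 = 400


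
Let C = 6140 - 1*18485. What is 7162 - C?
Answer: 19507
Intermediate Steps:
C = -12345 (C = 6140 - 18485 = -12345)
7162 - C = 7162 - 1*(-12345) = 7162 + 12345 = 19507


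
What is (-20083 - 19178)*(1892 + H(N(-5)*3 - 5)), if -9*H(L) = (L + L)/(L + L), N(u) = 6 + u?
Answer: -222832349/3 ≈ -7.4278e+7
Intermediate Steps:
H(L) = -⅑ (H(L) = -(L + L)/(9*(L + L)) = -2*L/(9*(2*L)) = -2*L*1/(2*L)/9 = -⅑*1 = -⅑)
(-20083 - 19178)*(1892 + H(N(-5)*3 - 5)) = (-20083 - 19178)*(1892 - ⅑) = -39261*17027/9 = -222832349/3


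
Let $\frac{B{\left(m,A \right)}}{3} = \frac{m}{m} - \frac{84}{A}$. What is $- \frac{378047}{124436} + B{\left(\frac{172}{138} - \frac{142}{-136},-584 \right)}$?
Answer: $\frac{3573787}{9083828} \approx 0.39342$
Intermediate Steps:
$B{\left(m,A \right)} = 3 - \frac{252}{A}$ ($B{\left(m,A \right)} = 3 \left(\frac{m}{m} - \frac{84}{A}\right) = 3 \left(1 - \frac{84}{A}\right) = 3 - \frac{252}{A}$)
$- \frac{378047}{124436} + B{\left(\frac{172}{138} - \frac{142}{-136},-584 \right)} = - \frac{378047}{124436} + \left(3 - \frac{252}{-584}\right) = \left(-378047\right) \frac{1}{124436} + \left(3 - - \frac{63}{146}\right) = - \frac{378047}{124436} + \left(3 + \frac{63}{146}\right) = - \frac{378047}{124436} + \frac{501}{146} = \frac{3573787}{9083828}$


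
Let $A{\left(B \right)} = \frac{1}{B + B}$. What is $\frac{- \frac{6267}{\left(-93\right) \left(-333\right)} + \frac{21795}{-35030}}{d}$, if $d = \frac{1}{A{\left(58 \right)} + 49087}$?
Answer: $- \frac{1217056070497}{30069752} \approx -40474.0$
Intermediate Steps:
$A{\left(B \right)} = \frac{1}{2 B}$
$d = \frac{116}{5694093}$ ($d = \frac{1}{\frac{1}{2 \cdot 58} + 49087} = \frac{1}{\frac{1}{2} \cdot \frac{1}{58} + 49087} = \frac{1}{\frac{1}{116} + 49087} = \frac{1}{\frac{5694093}{116}} = \frac{116}{5694093} \approx 2.0372 \cdot 10^{-5}$)
$\frac{- \frac{6267}{\left(-93\right) \left(-333\right)} + \frac{21795}{-35030}}{d} = \frac{- \frac{6267}{\left(-93\right) \left(-333\right)} + \frac{21795}{-35030}}{\frac{116}{5694093}} = \left(- \frac{6267}{30969} + 21795 \left(- \frac{1}{35030}\right)\right) \frac{5694093}{116} = \left(\left(-6267\right) \frac{1}{30969} - \frac{4359}{7006}\right) \frac{5694093}{116} = \left(- \frac{2089}{10323} - \frac{4359}{7006}\right) \frac{5694093}{116} = \left(- \frac{1923661}{2332998}\right) \frac{5694093}{116} = - \frac{1217056070497}{30069752}$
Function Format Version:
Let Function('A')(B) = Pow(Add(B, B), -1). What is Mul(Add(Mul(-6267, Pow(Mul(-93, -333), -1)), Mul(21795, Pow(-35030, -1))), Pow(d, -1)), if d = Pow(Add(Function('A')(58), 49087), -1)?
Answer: Rational(-1217056070497, 30069752) ≈ -40474.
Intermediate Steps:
Function('A')(B) = Mul(Rational(1, 2), Pow(B, -1)) (Function('A')(B) = Pow(Mul(2, B), -1) = Mul(Rational(1, 2), Pow(B, -1)))
d = Rational(116, 5694093) (d = Pow(Add(Mul(Rational(1, 2), Pow(58, -1)), 49087), -1) = Pow(Add(Mul(Rational(1, 2), Rational(1, 58)), 49087), -1) = Pow(Add(Rational(1, 116), 49087), -1) = Pow(Rational(5694093, 116), -1) = Rational(116, 5694093) ≈ 2.0372e-5)
Mul(Add(Mul(-6267, Pow(Mul(-93, -333), -1)), Mul(21795, Pow(-35030, -1))), Pow(d, -1)) = Mul(Add(Mul(-6267, Pow(Mul(-93, -333), -1)), Mul(21795, Pow(-35030, -1))), Pow(Rational(116, 5694093), -1)) = Mul(Add(Mul(-6267, Pow(30969, -1)), Mul(21795, Rational(-1, 35030))), Rational(5694093, 116)) = Mul(Add(Mul(-6267, Rational(1, 30969)), Rational(-4359, 7006)), Rational(5694093, 116)) = Mul(Add(Rational(-2089, 10323), Rational(-4359, 7006)), Rational(5694093, 116)) = Mul(Rational(-1923661, 2332998), Rational(5694093, 116)) = Rational(-1217056070497, 30069752)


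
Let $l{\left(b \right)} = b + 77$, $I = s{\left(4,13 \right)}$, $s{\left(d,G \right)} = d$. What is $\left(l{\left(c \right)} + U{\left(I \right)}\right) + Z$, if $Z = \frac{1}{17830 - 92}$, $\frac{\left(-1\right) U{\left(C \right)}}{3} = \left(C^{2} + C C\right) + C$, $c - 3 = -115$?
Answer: $- \frac{2536533}{17738} \approx -143.0$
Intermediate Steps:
$I = 4$
$c = -112$ ($c = 3 - 115 = -112$)
$U{\left(C \right)} = - 6 C^{2} - 3 C$ ($U{\left(C \right)} = - 3 \left(\left(C^{2} + C C\right) + C\right) = - 3 \left(\left(C^{2} + C^{2}\right) + C\right) = - 3 \left(2 C^{2} + C\right) = - 3 \left(C + 2 C^{2}\right) = - 6 C^{2} - 3 C$)
$l{\left(b \right)} = 77 + b$
$Z = \frac{1}{17738} \approx 5.6376 \cdot 10^{-5}$
$\left(l{\left(c \right)} + U{\left(I \right)}\right) + Z = \left(\left(77 - 112\right) - 12 \left(1 + 2 \cdot 4\right)\right) + \frac{1}{17738} = \left(-35 - 12 \left(1 + 8\right)\right) + \frac{1}{17738} = \left(-35 - 12 \cdot 9\right) + \frac{1}{17738} = \left(-35 - 108\right) + \frac{1}{17738} = -143 + \frac{1}{17738} = - \frac{2536533}{17738}$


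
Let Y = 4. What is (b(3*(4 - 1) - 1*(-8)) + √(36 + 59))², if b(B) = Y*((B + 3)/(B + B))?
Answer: 29055/289 + 80*√95/17 ≈ 146.40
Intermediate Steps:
b(B) = 2*(3 + B)/B (b(B) = 4*((B + 3)/(B + B)) = 4*((3 + B)/((2*B))) = 4*((3 + B)*(1/(2*B))) = 4*((3 + B)/(2*B)) = 2*(3 + B)/B)
(b(3*(4 - 1) - 1*(-8)) + √(36 + 59))² = ((2 + 6/(3*(4 - 1) - 1*(-8))) + √(36 + 59))² = ((2 + 6/(3*3 + 8)) + √95)² = ((2 + 6/(9 + 8)) + √95)² = ((2 + 6/17) + √95)² = (40/17 + √95)²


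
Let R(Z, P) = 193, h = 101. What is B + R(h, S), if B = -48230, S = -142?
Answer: -48037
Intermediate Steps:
B + R(h, S) = -48230 + 193 = -48037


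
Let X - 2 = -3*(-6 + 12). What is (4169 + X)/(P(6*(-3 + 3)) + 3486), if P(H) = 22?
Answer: 4153/3508 ≈ 1.1839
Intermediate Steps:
X = -16 (X = 2 - 3*(-6 + 12) = 2 - 3*6 = 2 - 18 = -16)
(4169 + X)/(P(6*(-3 + 3)) + 3486) = (4169 - 16)/(22 + 3486) = 4153/3508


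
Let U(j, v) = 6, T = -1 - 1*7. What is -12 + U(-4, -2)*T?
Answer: -60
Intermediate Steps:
T = -8 (T = -1 - 7 = -8)
-12 + U(-4, -2)*T = -12 + 6*(-8) = -12 - 48 = -60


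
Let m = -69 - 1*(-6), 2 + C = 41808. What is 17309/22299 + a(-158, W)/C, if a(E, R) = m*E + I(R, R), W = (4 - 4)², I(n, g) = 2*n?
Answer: 472792150/466115997 ≈ 1.0143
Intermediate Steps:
C = 41806 (C = -2 + 41808 = 41806)
W = 0 (W = 0² = 0)
m = -63 (m = -69 + 6 = -63)
a(E, R) = -63*E + 2*R
17309/22299 + a(-158, W)/C = 17309/22299 + (-63*(-158) + 2*0)/41806 = 17309*(1/22299) + (9954 + 0)*(1/41806) = 17309/22299 + 9954*(1/41806) = 17309/22299 + 4977/20903 = 472792150/466115997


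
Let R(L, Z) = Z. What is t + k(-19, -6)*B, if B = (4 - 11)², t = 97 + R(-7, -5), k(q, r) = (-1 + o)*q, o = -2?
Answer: 2885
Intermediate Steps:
k(q, r) = -3*q (k(q, r) = (-1 - 2)*q = -3*q)
t = 92 (t = 97 - 5 = 92)
B = 49 (B = (-7)² = 49)
t + k(-19, -6)*B = 92 - 3*(-19)*49 = 92 + 57*49 = 92 + 2793 = 2885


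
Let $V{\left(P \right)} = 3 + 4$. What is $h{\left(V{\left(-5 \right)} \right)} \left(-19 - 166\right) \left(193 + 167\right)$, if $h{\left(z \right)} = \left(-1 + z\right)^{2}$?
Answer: $-2397600$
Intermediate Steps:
$V{\left(P \right)} = 7$
$h{\left(V{\left(-5 \right)} \right)} \left(-19 - 166\right) \left(193 + 167\right) = \left(-1 + 7\right)^{2} \left(-19 - 166\right) \left(193 + 167\right) = 6^{2} \left(\left(-185\right) 360\right) = 36 \left(-66600\right) = -2397600$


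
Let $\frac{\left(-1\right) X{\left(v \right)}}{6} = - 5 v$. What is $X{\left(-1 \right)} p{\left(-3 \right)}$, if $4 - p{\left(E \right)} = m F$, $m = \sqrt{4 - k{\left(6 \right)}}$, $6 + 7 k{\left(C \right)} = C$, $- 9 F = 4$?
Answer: $- \frac{440}{3} \approx -146.67$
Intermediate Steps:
$X{\left(v \right)} = 30 v$ ($X{\left(v \right)} = - 6 \left(- 5 v\right) = 30 v$)
$F = - \frac{4}{9}$ ($F = \left(- \frac{1}{9}\right) 4 = - \frac{4}{9} \approx -0.44444$)
$k{\left(C \right)} = - \frac{6}{7} + \frac{C}{7}$
$m = 2$ ($m = \sqrt{4 - \left(- \frac{6}{7} + \frac{1}{7} \cdot 6\right)} = \sqrt{4 - \left(- \frac{6}{7} + \frac{6}{7}\right)} = \sqrt{4 - 0} = \sqrt{4 + 0} = \sqrt{4} = 2$)
$p{\left(E \right)} = \frac{44}{9}$ ($p{\left(E \right)} = 4 - 2 \left(- \frac{4}{9}\right) = 4 - - \frac{8}{9} = 4 + \frac{8}{9} = \frac{44}{9}$)
$X{\left(-1 \right)} p{\left(-3 \right)} = 30 \left(-1\right) \frac{44}{9} = \left(-30\right) \frac{44}{9} = - \frac{440}{3}$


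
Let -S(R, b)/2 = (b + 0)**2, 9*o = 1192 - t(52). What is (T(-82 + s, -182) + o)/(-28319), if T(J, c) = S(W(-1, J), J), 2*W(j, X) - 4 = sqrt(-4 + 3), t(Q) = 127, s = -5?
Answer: 45059/84957 ≈ 0.53037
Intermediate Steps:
o = 355/3 (o = (1192 - 1*127)/9 = (1192 - 127)/9 = (1/9)*1065 = 355/3 ≈ 118.33)
W(j, X) = 2 + I/2 (W(j, X) = 2 + sqrt(-4 + 3)/2 = 2 + sqrt(-1)/2 = 2 + I/2)
S(R, b) = -2*b**2 (S(R, b) = -2*(b + 0)**2 = -2*b**2)
T(J, c) = -2*J**2
(T(-82 + s, -182) + o)/(-28319) = (-2*(-82 - 5)**2 + 355/3)/(-28319) = (-2*(-87)**2 + 355/3)*(-1/28319) = (-2*7569 + 355/3)*(-1/28319) = (-15138 + 355/3)*(-1/28319) = -45059/3*(-1/28319) = 45059/84957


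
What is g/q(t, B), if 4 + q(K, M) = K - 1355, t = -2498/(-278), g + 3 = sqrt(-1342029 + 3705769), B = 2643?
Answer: 417/187652 - 139*sqrt(590935)/93826 ≈ -1.1366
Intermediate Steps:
g = -3 + 2*sqrt(590935) (g = -3 + sqrt(-1342029 + 3705769) = -3 + sqrt(2363740) = -3 + 2*sqrt(590935) ≈ 1534.4)
t = 1249/139 (t = -2498*(-1/278) = 1249/139 ≈ 8.9856)
q(K, M) = -1359 + K (q(K, M) = -4 + (K - 1355) = -4 + (-1355 + K) = -1359 + K)
g/q(t, B) = (-3 + 2*sqrt(590935))/(-1359 + 1249/139) = (-3 + 2*sqrt(590935))/(-187652/139) = (-3 + 2*sqrt(590935))*(-139/187652) = 417/187652 - 139*sqrt(590935)/93826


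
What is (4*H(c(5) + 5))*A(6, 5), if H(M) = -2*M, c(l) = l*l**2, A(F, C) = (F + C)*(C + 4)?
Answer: -102960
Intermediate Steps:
A(F, C) = (4 + C)*(C + F) (A(F, C) = (C + F)*(4 + C) = (4 + C)*(C + F))
c(l) = l**3
(4*H(c(5) + 5))*A(6, 5) = (4*(-2*(5**3 + 5)))*(5**2 + 4*5 + 4*6 + 5*6) = (4*(-2*(125 + 5)))*(25 + 20 + 24 + 30) = (4*(-2*130))*99 = (4*(-260))*99 = -1040*99 = -102960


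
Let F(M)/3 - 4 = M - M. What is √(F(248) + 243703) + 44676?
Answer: 44676 + √243715 ≈ 45170.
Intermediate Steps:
F(M) = 12 (F(M) = 12 + 3*(M - M) = 12 + 3*0 = 12 + 0 = 12)
√(F(248) + 243703) + 44676 = √(12 + 243703) + 44676 = √243715 + 44676 = 44676 + √243715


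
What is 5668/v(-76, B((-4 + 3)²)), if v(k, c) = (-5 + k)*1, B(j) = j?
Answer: -5668/81 ≈ -69.975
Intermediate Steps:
v(k, c) = -5 + k
5668/v(-76, B((-4 + 3)²)) = 5668/(-5 - 76) = 5668/(-81) = 5668*(-1/81) = -5668/81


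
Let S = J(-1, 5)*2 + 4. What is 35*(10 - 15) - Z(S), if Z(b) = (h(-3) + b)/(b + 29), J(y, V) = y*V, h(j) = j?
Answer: -4016/23 ≈ -174.61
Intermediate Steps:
J(y, V) = V*y
S = -6 (S = (5*(-1))*2 + 4 = -5*2 + 4 = -10 + 4 = -6)
Z(b) = (-3 + b)/(29 + b) (Z(b) = (-3 + b)/(b + 29) = (-3 + b)/(29 + b))
35*(10 - 15) - Z(S) = 35*(10 - 15) - (-3 - 6)/(29 - 6) = 35*(-5) - (-9)/23 = -175 - (-9)/23 = -175 - 1*(-9/23) = -175 + 9/23 = -4016/23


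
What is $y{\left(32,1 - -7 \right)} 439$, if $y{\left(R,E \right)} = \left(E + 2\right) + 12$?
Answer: $9658$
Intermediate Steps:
$y{\left(R,E \right)} = 14 + E$ ($y{\left(R,E \right)} = \left(2 + E\right) + 12 = 14 + E$)
$y{\left(32,1 - -7 \right)} 439 = \left(14 + \left(1 - -7\right)\right) 439 = \left(14 + \left(1 + 7\right)\right) 439 = \left(14 + 8\right) 439 = 22 \cdot 439 = 9658$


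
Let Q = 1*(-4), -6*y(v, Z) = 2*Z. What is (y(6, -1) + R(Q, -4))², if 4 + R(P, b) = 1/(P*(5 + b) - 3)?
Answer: 6400/441 ≈ 14.512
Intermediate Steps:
y(v, Z) = -Z/3
Q = -4
R(P, b) = -4 + 1/(-3 + P*(5 + b)) (R(P, b) = -4 + 1/(P*(5 + b) - 3) = -4 + 1/(-3 + P*(5 + b)))
(y(6, -1) + R(Q, -4))² = (-⅓*(-1) + (13 - 20*(-4) - 4*(-4)*(-4))/(-3 + 5*(-4) - 4*(-4)))² = (⅓ + (13 + 80 - 64)/(-3 - 20 + 16))² = (⅓ + 29/(-7))² = (⅓ - ⅐*29)² = (⅓ - 29/7)² = (-80/21)² = 6400/441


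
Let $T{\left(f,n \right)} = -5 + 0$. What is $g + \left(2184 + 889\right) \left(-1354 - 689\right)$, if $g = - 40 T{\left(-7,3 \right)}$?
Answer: $-6277939$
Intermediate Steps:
$T{\left(f,n \right)} = -5$
$g = 200$ ($g = \left(-40\right) \left(-5\right) = 200$)
$g + \left(2184 + 889\right) \left(-1354 - 689\right) = 200 + \left(2184 + 889\right) \left(-1354 - 689\right) = 200 + 3073 \left(-2043\right) = 200 - 6278139 = -6277939$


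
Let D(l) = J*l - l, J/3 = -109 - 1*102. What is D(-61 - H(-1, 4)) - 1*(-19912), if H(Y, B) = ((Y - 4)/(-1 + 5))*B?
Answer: 55416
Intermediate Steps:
H(Y, B) = B*(-1 + Y/4) (H(Y, B) = ((-4 + Y)/4)*B = ((-4 + Y)*(¼))*B = (-1 + Y/4)*B = B*(-1 + Y/4))
J = -633 (J = 3*(-109 - 1*102) = 3*(-109 - 102) = 3*(-211) = -633)
D(l) = -634*l (D(l) = -633*l - l = -634*l)
D(-61 - H(-1, 4)) - 1*(-19912) = -634*(-61 - 4*(-4 - 1)/4) - 1*(-19912) = -634*(-61 - 4*(-5)/4) + 19912 = -634*(-61 - 1*(-5)) + 19912 = -634*(-61 + 5) + 19912 = -634*(-56) + 19912 = 35504 + 19912 = 55416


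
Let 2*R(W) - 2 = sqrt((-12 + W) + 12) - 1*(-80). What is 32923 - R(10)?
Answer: 32882 - sqrt(10)/2 ≈ 32880.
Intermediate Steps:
R(W) = 41 + sqrt(W)/2 (R(W) = 1 + (sqrt((-12 + W) + 12) - 1*(-80))/2 = 1 + (sqrt(W) + 80)/2 = 1 + (80 + sqrt(W))/2 = 1 + (40 + sqrt(W)/2) = 41 + sqrt(W)/2)
32923 - R(10) = 32923 - (41 + sqrt(10)/2) = 32923 + (-41 - sqrt(10)/2) = 32882 - sqrt(10)/2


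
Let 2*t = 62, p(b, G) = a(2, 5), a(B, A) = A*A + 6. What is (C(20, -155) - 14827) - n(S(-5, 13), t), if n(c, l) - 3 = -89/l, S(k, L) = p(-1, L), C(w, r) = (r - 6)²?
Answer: 343910/31 ≈ 11094.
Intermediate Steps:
a(B, A) = 6 + A² (a(B, A) = A² + 6 = 6 + A²)
C(w, r) = (-6 + r)²
p(b, G) = 31 (p(b, G) = 6 + 5² = 6 + 25 = 31)
t = 31 (t = (½)*62 = 31)
S(k, L) = 31
n(c, l) = 3 - 89/l
(C(20, -155) - 14827) - n(S(-5, 13), t) = ((-6 - 155)² - 14827) - (3 - 89/31) = ((-161)² - 14827) - (3 - 89*1/31) = (25921 - 14827) - (3 - 89/31) = 11094 - 1*4/31 = 11094 - 4/31 = 343910/31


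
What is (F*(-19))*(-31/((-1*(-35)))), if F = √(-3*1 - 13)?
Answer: 2356*I/35 ≈ 67.314*I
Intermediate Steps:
F = 4*I (F = √(-3 - 13) = √(-16) = 4*I ≈ 4.0*I)
(F*(-19))*(-31/((-1*(-35)))) = ((4*I)*(-19))*(-31/((-1*(-35)))) = (-76*I)*(-31/35) = (-76*I)*(-31*1/35) = -76*I*(-31/35) = 2356*I/35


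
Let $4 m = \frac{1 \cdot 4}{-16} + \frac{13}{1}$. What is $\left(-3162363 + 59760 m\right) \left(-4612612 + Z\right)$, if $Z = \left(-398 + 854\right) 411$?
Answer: $13151142638088$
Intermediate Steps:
$m = \frac{51}{16}$ ($m = \frac{\frac{1 \cdot 4}{-16} + \frac{13}{1}}{4} = \frac{4 \left(- \frac{1}{16}\right) + 13 \cdot 1}{4} = \frac{- \frac{1}{4} + 13}{4} = \frac{1}{4} \cdot \frac{51}{4} = \frac{51}{16} \approx 3.1875$)
$Z = 187416$ ($Z = 456 \cdot 411 = 187416$)
$\left(-3162363 + 59760 m\right) \left(-4612612 + Z\right) = \left(-3162363 + 59760 \cdot \frac{51}{16}\right) \left(-4612612 + 187416\right) = \left(-3162363 + 190485\right) \left(-4425196\right) = \left(-2971878\right) \left(-4425196\right) = 13151142638088$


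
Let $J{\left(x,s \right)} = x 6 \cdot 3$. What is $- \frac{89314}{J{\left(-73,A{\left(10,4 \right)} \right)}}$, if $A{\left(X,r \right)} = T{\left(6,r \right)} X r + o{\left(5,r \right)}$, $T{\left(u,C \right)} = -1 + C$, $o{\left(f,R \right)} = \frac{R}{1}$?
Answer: $\frac{44657}{657} \approx 67.971$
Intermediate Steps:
$o{\left(f,R \right)} = R$ ($o{\left(f,R \right)} = R 1 = R$)
$A{\left(X,r \right)} = r + X r \left(-1 + r\right)$ ($A{\left(X,r \right)} = \left(-1 + r\right) X r + r = X \left(-1 + r\right) r + r = X r \left(-1 + r\right) + r = r + X r \left(-1 + r\right)$)
$J{\left(x,s \right)} = 18 x$ ($J{\left(x,s \right)} = 6 x 3 = 18 x$)
$- \frac{89314}{J{\left(-73,A{\left(10,4 \right)} \right)}} = - \frac{89314}{18 \left(-73\right)} = - \frac{89314}{-1314} = \left(-89314\right) \left(- \frac{1}{1314}\right) = \frac{44657}{657}$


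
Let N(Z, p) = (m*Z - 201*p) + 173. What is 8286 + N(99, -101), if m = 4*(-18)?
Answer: 21632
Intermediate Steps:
m = -72
N(Z, p) = 173 - 201*p - 72*Z (N(Z, p) = (-72*Z - 201*p) + 173 = (-201*p - 72*Z) + 173 = 173 - 201*p - 72*Z)
8286 + N(99, -101) = 8286 + (173 - 201*(-101) - 72*99) = 8286 + (173 + 20301 - 7128) = 8286 + 13346 = 21632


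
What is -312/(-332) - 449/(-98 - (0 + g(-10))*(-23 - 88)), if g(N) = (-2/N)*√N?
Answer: 11964233/3015473 + 49839*I*√10/72662 ≈ 3.9676 + 2.169*I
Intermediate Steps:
g(N) = -2/√N
-312/(-332) - 449/(-98 - (0 + g(-10))*(-23 - 88)) = -312/(-332) - 449/(-98 - (0 - (-1)*I*√10/5)*(-23 - 88)) = -312*(-1/332) - 449/(-98 - (0 - (-1)*I*√10/5)*(-111)) = 78/83 - 449/(-98 - (0 + I*√10/5)*(-111)) = 78/83 - 449/(-98 - I*√10/5*(-111)) = 78/83 - 449/(-98 - (-111)*I*√10/5) = 78/83 - 449/(-98 + 111*I*√10/5)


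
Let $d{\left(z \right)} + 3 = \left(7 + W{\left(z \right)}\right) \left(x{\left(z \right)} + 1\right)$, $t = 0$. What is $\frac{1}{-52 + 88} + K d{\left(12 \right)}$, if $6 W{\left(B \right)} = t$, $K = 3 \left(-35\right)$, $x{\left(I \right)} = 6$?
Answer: $- \frac{173879}{36} \approx -4830.0$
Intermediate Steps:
$K = -105$
$W{\left(B \right)} = 0$ ($W{\left(B \right)} = \frac{1}{6} \cdot 0 = 0$)
$d{\left(z \right)} = 46$ ($d{\left(z \right)} = -3 + \left(7 + 0\right) \left(6 + 1\right) = -3 + 7 \cdot 7 = -3 + 49 = 46$)
$\frac{1}{-52 + 88} + K d{\left(12 \right)} = \frac{1}{-52 + 88} - 4830 = \frac{1}{36} - 4830 = - \frac{173879}{36}$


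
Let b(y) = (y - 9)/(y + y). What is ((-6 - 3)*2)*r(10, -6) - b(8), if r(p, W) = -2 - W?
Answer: -1151/16 ≈ -71.938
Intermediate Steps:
b(y) = (-9 + y)/(2*y) (b(y) = (-9 + y)/((2*y)) = (-9 + y)*(1/(2*y)) = (-9 + y)/(2*y))
((-6 - 3)*2)*r(10, -6) - b(8) = ((-6 - 3)*2)*(-2 - 1*(-6)) - (-9 + 8)/(2*8) = (-9*2)*(-2 + 6) - (-1)/(2*8) = -18*4 - 1*(-1/16) = -72 + 1/16 = -1151/16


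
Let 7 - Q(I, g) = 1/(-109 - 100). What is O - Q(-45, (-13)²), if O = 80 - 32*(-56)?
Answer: 389784/209 ≈ 1865.0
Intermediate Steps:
Q(I, g) = 1464/209 (Q(I, g) = 7 - 1/(-109 - 100) = 7 - 1/(-209) = 7 - 1*(-1/209) = 7 + 1/209 = 1464/209)
O = 1872 (O = 80 + 1792 = 1872)
O - Q(-45, (-13)²) = 1872 - 1*1464/209 = 1872 - 1464/209 = 389784/209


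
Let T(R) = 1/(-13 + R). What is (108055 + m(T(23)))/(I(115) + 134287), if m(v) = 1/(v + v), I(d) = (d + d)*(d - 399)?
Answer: 36020/22989 ≈ 1.5668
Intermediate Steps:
I(d) = 2*d*(-399 + d) (I(d) = (2*d)*(-399 + d) = 2*d*(-399 + d))
m(v) = 1/(2*v)
(108055 + m(T(23)))/(I(115) + 134287) = (108055 + 1/(2*(1/(-13 + 23))))/(2*115*(-399 + 115) + 134287) = (108055 + 1/(2*(1/10)))/(2*115*(-284) + 134287) = (108055 + 1/(2*(⅒)))/(-65320 + 134287) = (108055 + (½)*10)/68967 = (108055 + 5)*(1/68967) = 108060*(1/68967) = 36020/22989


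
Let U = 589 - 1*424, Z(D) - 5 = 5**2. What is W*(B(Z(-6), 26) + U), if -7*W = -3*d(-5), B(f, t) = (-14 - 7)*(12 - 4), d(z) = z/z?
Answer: -9/7 ≈ -1.2857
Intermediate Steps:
Z(D) = 30 (Z(D) = 5 + 5**2 = 5 + 25 = 30)
U = 165 (U = 589 - 424 = 165)
d(z) = 1
B(f, t) = -168 (B(f, t) = -21*8 = -168)
W = 3/7 (W = -(-3)/7 = -1/7*(-3) = 3/7 ≈ 0.42857)
W*(B(Z(-6), 26) + U) = 3*(-168 + 165)/7 = (3/7)*(-3) = -9/7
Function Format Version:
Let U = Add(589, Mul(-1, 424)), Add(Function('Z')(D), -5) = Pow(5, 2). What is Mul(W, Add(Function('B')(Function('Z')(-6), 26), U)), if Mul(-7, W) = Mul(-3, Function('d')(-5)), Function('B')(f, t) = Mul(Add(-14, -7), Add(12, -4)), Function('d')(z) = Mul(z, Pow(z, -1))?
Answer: Rational(-9, 7) ≈ -1.2857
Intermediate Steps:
Function('Z')(D) = 30 (Function('Z')(D) = Add(5, Pow(5, 2)) = Add(5, 25) = 30)
U = 165 (U = Add(589, -424) = 165)
Function('d')(z) = 1
Function('B')(f, t) = -168 (Function('B')(f, t) = Mul(-21, 8) = -168)
W = Rational(3, 7) (W = Mul(Rational(-1, 7), Mul(-3, 1)) = Mul(Rational(-1, 7), -3) = Rational(3, 7) ≈ 0.42857)
Mul(W, Add(Function('B')(Function('Z')(-6), 26), U)) = Mul(Rational(3, 7), Add(-168, 165)) = Mul(Rational(3, 7), -3) = Rational(-9, 7)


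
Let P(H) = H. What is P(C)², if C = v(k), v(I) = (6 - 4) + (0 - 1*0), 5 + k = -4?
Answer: 4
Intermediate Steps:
k = -9 (k = -5 - 4 = -9)
v(I) = 2 (v(I) = 2 + (0 + 0) = 2 + 0 = 2)
C = 2
P(C)² = 2² = 4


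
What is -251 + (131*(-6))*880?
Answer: -691931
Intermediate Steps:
-251 + (131*(-6))*880 = -251 - 786*880 = -251 - 691680 = -691931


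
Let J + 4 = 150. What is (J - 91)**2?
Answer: 3025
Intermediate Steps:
J = 146 (J = -4 + 150 = 146)
(J - 91)**2 = (146 - 91)**2 = 55**2 = 3025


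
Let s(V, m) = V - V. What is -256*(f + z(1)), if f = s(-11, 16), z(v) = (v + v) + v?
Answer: -768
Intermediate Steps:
z(v) = 3*v (z(v) = 2*v + v = 3*v)
s(V, m) = 0
f = 0
-256*(f + z(1)) = -256*(0 + 3*1) = -256*(0 + 3) = -256*3 = -768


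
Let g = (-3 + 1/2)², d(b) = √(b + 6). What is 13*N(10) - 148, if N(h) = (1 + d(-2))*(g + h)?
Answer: 1943/4 ≈ 485.75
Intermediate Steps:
d(b) = √(6 + b)
g = 25/4 (g = (-3 + 1*(½))² = (-3 + ½)² = (-5/2)² = 25/4 ≈ 6.2500)
N(h) = 75/4 + 3*h (N(h) = (1 + √(6 - 2))*(25/4 + h) = (1 + √4)*(25/4 + h) = (1 + 2)*(25/4 + h) = 3*(25/4 + h) = 75/4 + 3*h)
13*N(10) - 148 = 13*(75/4 + 3*10) - 148 = 13*(75/4 + 30) - 148 = 13*(195/4) - 148 = 2535/4 - 148 = 1943/4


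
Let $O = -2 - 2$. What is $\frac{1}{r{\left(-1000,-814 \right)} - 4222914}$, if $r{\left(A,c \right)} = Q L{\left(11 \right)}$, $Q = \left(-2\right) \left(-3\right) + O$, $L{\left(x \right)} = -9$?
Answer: $- \frac{1}{4222932} \approx -2.368 \cdot 10^{-7}$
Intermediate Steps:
$O = -4$
$Q = 2$ ($Q = \left(-2\right) \left(-3\right) - 4 = 6 - 4 = 2$)
$r{\left(A,c \right)} = -18$ ($r{\left(A,c \right)} = 2 \left(-9\right) = -18$)
$\frac{1}{r{\left(-1000,-814 \right)} - 4222914} = \frac{1}{-18 - 4222914} = \frac{1}{-4222932} = - \frac{1}{4222932}$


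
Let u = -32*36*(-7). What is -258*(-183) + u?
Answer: 55278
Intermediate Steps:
u = 8064 (u = -1152*(-7) = 8064)
-258*(-183) + u = -258*(-183) + 8064 = 47214 + 8064 = 55278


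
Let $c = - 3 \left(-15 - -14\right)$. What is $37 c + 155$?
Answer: $266$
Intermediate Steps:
$c = 3$ ($c = - 3 \left(-15 + 14\right) = \left(-3\right) \left(-1\right) = 3$)
$37 c + 155 = 37 \cdot 3 + 155 = 111 + 155 = 266$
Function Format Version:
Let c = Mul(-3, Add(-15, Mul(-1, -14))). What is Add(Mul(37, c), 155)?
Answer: 266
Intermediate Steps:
c = 3 (c = Mul(-3, Add(-15, 14)) = Mul(-3, -1) = 3)
Add(Mul(37, c), 155) = Add(Mul(37, 3), 155) = Add(111, 155) = 266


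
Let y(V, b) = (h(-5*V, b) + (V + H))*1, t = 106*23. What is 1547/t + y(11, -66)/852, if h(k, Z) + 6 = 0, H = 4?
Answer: 223331/346196 ≈ 0.64510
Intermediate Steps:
h(k, Z) = -6 (h(k, Z) = -6 + 0 = -6)
t = 2438
y(V, b) = -2 + V (y(V, b) = (-6 + (V + 4))*1 = (-6 + (4 + V))*1 = (-2 + V)*1 = -2 + V)
1547/t + y(11, -66)/852 = 1547/2438 + (-2 + 11)/852 = 1547*(1/2438) + 9*(1/852) = 1547/2438 + 3/284 = 223331/346196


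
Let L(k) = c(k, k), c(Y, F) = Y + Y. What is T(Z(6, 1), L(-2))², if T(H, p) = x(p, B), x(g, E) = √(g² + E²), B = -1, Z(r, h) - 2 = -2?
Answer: 17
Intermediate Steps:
Z(r, h) = 0 (Z(r, h) = 2 - 2 = 0)
c(Y, F) = 2*Y
L(k) = 2*k
x(g, E) = √(E² + g²)
T(H, p) = √(1 + p²) (T(H, p) = √((-1)² + p²) = √(1 + p²))
T(Z(6, 1), L(-2))² = (√(1 + (2*(-2))²))² = (√(1 + (-4)²))² = (√(1 + 16))² = (√17)² = 17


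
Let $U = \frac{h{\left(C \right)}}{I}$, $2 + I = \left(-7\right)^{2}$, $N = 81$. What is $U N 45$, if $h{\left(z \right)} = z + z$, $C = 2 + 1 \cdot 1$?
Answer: $\frac{21870}{47} \approx 465.32$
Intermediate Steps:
$C = 3$ ($C = 2 + 1 = 3$)
$h{\left(z \right)} = 2 z$
$I = 47$ ($I = -2 + \left(-7\right)^{2} = -2 + 49 = 47$)
$U = \frac{6}{47}$ ($U = \frac{2 \cdot 3}{47} = 6 \cdot \frac{1}{47} = \frac{6}{47} \approx 0.12766$)
$U N 45 = \frac{6}{47} \cdot 81 \cdot 45 = \frac{486}{47} \cdot 45 = \frac{21870}{47}$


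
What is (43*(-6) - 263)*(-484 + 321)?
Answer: 84923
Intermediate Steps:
(43*(-6) - 263)*(-484 + 321) = (-258 - 263)*(-163) = -521*(-163) = 84923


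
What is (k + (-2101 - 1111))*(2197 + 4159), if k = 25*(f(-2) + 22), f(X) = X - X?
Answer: -16919672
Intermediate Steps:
f(X) = 0
k = 550 (k = 25*(0 + 22) = 25*22 = 550)
(k + (-2101 - 1111))*(2197 + 4159) = (550 + (-2101 - 1111))*(2197 + 4159) = (550 - 3212)*6356 = -2662*6356 = -16919672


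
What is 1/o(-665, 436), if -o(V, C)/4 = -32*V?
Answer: -1/85120 ≈ -1.1748e-5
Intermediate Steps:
o(V, C) = 128*V (o(V, C) = -(-128)*V = 128*V)
1/o(-665, 436) = 1/(128*(-665)) = 1/(-85120) = -1/85120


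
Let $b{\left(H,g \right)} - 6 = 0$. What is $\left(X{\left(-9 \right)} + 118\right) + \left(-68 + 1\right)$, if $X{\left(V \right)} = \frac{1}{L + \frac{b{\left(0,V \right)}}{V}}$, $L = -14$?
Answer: $\frac{2241}{44} \approx 50.932$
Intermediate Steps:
$b{\left(H,g \right)} = 6$ ($b{\left(H,g \right)} = 6 + 0 = 6$)
$X{\left(V \right)} = \frac{1}{-14 + \frac{6}{V}}$
$\left(X{\left(-9 \right)} + 118\right) + \left(-68 + 1\right) = \left(\left(-1\right) \left(-9\right) \frac{1}{-6 + 14 \left(-9\right)} + 118\right) + \left(-68 + 1\right) = \left(\left(-1\right) \left(-9\right) \frac{1}{-6 - 126} + 118\right) - 67 = \left(\left(-1\right) \left(-9\right) \frac{1}{-132} + 118\right) - 67 = \left(\left(-1\right) \left(-9\right) \left(- \frac{1}{132}\right) + 118\right) - 67 = \left(- \frac{3}{44} + 118\right) - 67 = \frac{5189}{44} - 67 = \frac{2241}{44}$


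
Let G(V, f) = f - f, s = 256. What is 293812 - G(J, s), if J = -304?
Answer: 293812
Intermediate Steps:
G(V, f) = 0
293812 - G(J, s) = 293812 - 1*0 = 293812 + 0 = 293812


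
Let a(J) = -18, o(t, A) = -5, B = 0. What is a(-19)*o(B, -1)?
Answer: 90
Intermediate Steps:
a(-19)*o(B, -1) = -18*(-5) = 90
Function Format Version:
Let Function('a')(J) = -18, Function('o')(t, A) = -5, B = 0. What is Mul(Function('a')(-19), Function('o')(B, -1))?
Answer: 90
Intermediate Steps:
Mul(Function('a')(-19), Function('o')(B, -1)) = Mul(-18, -5) = 90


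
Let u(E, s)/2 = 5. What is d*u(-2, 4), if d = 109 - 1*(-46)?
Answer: 1550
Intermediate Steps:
u(E, s) = 10 (u(E, s) = 2*5 = 10)
d = 155 (d = 109 + 46 = 155)
d*u(-2, 4) = 155*10 = 1550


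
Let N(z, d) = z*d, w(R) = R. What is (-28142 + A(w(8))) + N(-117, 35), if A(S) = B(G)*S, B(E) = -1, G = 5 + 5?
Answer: -32245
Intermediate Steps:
G = 10
A(S) = -S
N(z, d) = d*z
(-28142 + A(w(8))) + N(-117, 35) = (-28142 - 1*8) + 35*(-117) = (-28142 - 8) - 4095 = -28150 - 4095 = -32245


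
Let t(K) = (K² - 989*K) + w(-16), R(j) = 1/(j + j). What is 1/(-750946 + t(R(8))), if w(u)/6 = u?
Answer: -256/192282575 ≈ -1.3314e-6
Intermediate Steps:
R(j) = 1/(2*j)
w(u) = 6*u
t(K) = -96 + K² - 989*K (t(K) = (K² - 989*K) + 6*(-16) = (K² - 989*K) - 96 = -96 + K² - 989*K)
1/(-750946 + t(R(8))) = 1/(-750946 + (-96 + ((½)/8)² - 989/(2*8))) = 1/(-750946 + (-96 + ((½)*(⅛))² - 989/(2*8))) = 1/(-750946 + (-96 + (1/16)² - 989*1/16)) = 1/(-750946 + (-96 + 1/256 - 989/16)) = 1/(-750946 - 40399/256) = 1/(-192282575/256) = -256/192282575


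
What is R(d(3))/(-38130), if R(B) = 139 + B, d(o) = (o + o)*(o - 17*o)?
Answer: 149/38130 ≈ 0.0039077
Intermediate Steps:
d(o) = -32*o² (d(o) = (2*o)*(-16*o) = -32*o²)
R(d(3))/(-38130) = (139 - 32*3²)/(-38130) = (139 - 32*9)*(-1/38130) = (139 - 288)*(-1/38130) = -149*(-1/38130) = 149/38130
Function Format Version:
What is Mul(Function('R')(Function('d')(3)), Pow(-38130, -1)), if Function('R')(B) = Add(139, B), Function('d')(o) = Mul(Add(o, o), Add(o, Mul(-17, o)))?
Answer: Rational(149, 38130) ≈ 0.0039077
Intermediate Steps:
Function('d')(o) = Mul(-32, Pow(o, 2)) (Function('d')(o) = Mul(Mul(2, o), Mul(-16, o)) = Mul(-32, Pow(o, 2)))
Mul(Function('R')(Function('d')(3)), Pow(-38130, -1)) = Mul(Add(139, Mul(-32, Pow(3, 2))), Pow(-38130, -1)) = Mul(Add(139, Mul(-32, 9)), Rational(-1, 38130)) = Mul(Add(139, -288), Rational(-1, 38130)) = Mul(-149, Rational(-1, 38130)) = Rational(149, 38130)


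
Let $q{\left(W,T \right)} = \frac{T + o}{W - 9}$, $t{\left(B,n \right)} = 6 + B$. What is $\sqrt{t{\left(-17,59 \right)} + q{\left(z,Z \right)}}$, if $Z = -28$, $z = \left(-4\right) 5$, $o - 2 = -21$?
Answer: $\frac{4 i \sqrt{493}}{29} \approx 3.0626 i$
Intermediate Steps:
$o = -19$ ($o = 2 - 21 = -19$)
$z = -20$
$q{\left(W,T \right)} = \frac{-19 + T}{-9 + W}$ ($q{\left(W,T \right)} = \frac{T - 19}{W - 9} = \frac{-19 + T}{-9 + W}$)
$\sqrt{t{\left(-17,59 \right)} + q{\left(z,Z \right)}} = \sqrt{\left(6 - 17\right) + \frac{-19 - 28}{-9 - 20}} = \sqrt{-11 + \frac{1}{-29} \left(-47\right)} = \sqrt{-11 - - \frac{47}{29}} = \sqrt{-11 + \frac{47}{29}} = \sqrt{- \frac{272}{29}} = \frac{4 i \sqrt{493}}{29}$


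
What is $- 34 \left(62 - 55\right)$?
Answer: $-238$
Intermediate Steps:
$- 34 \left(62 - 55\right) = \left(-34\right) 7 = -238$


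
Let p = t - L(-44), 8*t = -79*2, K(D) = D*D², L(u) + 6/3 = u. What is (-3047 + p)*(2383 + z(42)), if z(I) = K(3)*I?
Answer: -42495911/4 ≈ -1.0624e+7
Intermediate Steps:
L(u) = -2 + u
K(D) = D³
t = -79/4 (t = (-79*2)/8 = (⅛)*(-158) = -79/4 ≈ -19.750)
z(I) = 27*I (z(I) = 3³*I = 27*I)
p = 105/4 (p = -79/4 - (-2 - 44) = -79/4 - 1*(-46) = -79/4 + 46 = 105/4 ≈ 26.250)
(-3047 + p)*(2383 + z(42)) = (-3047 + 105/4)*(2383 + 27*42) = -12083*(2383 + 1134)/4 = -12083/4*3517 = -42495911/4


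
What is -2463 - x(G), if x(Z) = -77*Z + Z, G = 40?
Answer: 577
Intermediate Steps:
x(Z) = -76*Z
-2463 - x(G) = -2463 - (-76)*40 = -2463 - 1*(-3040) = -2463 + 3040 = 577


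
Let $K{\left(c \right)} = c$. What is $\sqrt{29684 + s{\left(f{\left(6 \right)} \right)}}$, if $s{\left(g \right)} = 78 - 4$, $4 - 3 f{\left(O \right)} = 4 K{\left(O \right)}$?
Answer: $\sqrt{29758} \approx 172.51$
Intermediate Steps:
$f{\left(O \right)} = \frac{4}{3} - \frac{4 O}{3}$
$s{\left(g \right)} = 74$
$\sqrt{29684 + s{\left(f{\left(6 \right)} \right)}} = \sqrt{29684 + 74} = \sqrt{29758}$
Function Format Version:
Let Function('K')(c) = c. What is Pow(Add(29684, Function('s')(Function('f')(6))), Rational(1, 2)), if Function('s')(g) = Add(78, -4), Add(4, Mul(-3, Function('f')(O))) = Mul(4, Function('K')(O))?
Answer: Pow(29758, Rational(1, 2)) ≈ 172.51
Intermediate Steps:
Function('f')(O) = Add(Rational(4, 3), Mul(Rational(-4, 3), O)) (Function('f')(O) = Add(Rational(4, 3), Mul(Rational(-1, 3), Mul(4, O))) = Add(Rational(4, 3), Mul(Rational(-4, 3), O)))
Function('s')(g) = 74
Pow(Add(29684, Function('s')(Function('f')(6))), Rational(1, 2)) = Pow(Add(29684, 74), Rational(1, 2)) = Pow(29758, Rational(1, 2))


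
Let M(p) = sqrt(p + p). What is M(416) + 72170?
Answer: 72170 + 8*sqrt(13) ≈ 72199.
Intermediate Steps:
M(p) = sqrt(2)*sqrt(p) (M(p) = sqrt(2*p) = sqrt(2)*sqrt(p))
M(416) + 72170 = sqrt(2)*sqrt(416) + 72170 = sqrt(2)*(4*sqrt(26)) + 72170 = 8*sqrt(13) + 72170 = 72170 + 8*sqrt(13)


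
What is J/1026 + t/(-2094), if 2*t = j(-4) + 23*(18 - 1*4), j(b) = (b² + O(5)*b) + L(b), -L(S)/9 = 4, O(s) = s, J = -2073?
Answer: -124598/59679 ≈ -2.0878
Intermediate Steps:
L(S) = -36 (L(S) = -9*4 = -36)
j(b) = -36 + b² + 5*b (j(b) = (b² + 5*b) - 36 = -36 + b² + 5*b)
t = 141 (t = ((-36 + (-4)² + 5*(-4)) + 23*(18 - 1*4))/2 = ((-36 + 16 - 20) + 23*(18 - 4))/2 = (-40 + 23*14)/2 = (-40 + 322)/2 = (½)*282 = 141)
J/1026 + t/(-2094) = -2073/1026 + 141/(-2094) = -2073*1/1026 + 141*(-1/2094) = -691/342 - 47/698 = -124598/59679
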